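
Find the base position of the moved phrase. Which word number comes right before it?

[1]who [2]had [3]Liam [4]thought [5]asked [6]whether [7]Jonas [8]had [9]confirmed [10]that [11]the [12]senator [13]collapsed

The displaced element is "who" (word 1).
It is linked across 1 clause boundary (Ø).
It functions as the subject of "asked", so the gap sits immediately after word 4 ("thought").
Base order: Liam had thought that who asked whether Jonas had confirmed that the senator collapsed.

4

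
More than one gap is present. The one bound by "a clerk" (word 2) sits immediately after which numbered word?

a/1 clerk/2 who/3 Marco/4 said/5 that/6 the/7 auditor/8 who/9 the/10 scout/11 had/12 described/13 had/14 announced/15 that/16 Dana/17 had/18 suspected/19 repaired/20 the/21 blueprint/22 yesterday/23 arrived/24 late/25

19

The displaced element is "a clerk" (word 2).
It is linked across 3 clause boundaries (that → that → Ø).
It functions as the subject of "repaired", so the gap sits immediately after word 19 ("suspected").
Base order: Marco said that the auditor who the scout had described had announced that Dana had suspected that a clerk repaired the blueprint yesterday.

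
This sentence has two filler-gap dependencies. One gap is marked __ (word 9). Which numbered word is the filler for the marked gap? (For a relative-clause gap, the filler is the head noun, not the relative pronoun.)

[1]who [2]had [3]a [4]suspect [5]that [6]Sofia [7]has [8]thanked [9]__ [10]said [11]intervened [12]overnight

4

The marked gap is inside the relative clause, the direct object of "thanked".
Its filler is the head noun "suspect" (via "that"), at word 4.
(The other dependency links word 1 to a gap after word 10.)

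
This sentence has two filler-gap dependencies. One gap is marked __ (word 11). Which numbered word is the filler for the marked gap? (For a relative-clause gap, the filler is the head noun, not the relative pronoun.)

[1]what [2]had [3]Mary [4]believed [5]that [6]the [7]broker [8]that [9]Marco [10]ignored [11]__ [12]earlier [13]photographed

The marked gap is inside the relative clause, the direct object of "ignored".
Its filler is the head noun "broker" (via "that"), at word 7.
(The other dependency links word 1 to a gap after word 13.)

7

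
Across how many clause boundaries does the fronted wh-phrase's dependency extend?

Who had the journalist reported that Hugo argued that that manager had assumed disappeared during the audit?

3

"who" is extracted from the subject of "disappeared".
Boundaries crossed, outermost first: [that], [that], [Ø] — 3 in total.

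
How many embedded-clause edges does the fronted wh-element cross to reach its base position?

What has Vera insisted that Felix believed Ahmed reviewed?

2

"what" is extracted from the object of "reviewed".
Boundaries crossed, outermost first: [that], [Ø] — 2 in total.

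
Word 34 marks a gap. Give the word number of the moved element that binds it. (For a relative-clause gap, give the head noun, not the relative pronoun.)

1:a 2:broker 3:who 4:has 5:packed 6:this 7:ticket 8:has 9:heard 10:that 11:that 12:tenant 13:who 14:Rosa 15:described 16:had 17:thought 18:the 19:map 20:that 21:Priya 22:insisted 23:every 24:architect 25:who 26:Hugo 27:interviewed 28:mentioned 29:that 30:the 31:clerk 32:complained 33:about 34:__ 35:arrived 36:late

The gap at 34 is the prepositional object of "complained", inside a relative clause.
The relative pronoun is "that" (word 20); it is bound by the head noun immediately before it.
Its filler is the head noun "map", at word 19.

19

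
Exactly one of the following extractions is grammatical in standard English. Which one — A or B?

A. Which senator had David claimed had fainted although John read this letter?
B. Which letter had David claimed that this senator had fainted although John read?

A

In B, the wh-phrase is extracted from inside an adjunct island (introduced by "although"), which blocks movement.
In A, the extraction path crosses only that-complement boundaries, which are transparent.
So A is grammatical.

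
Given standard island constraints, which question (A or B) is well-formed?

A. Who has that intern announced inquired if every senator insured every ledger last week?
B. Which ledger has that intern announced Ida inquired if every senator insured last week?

In B, the wh-phrase is extracted from inside a wh-island (introduced by "if"), which blocks movement.
In A, the extraction path crosses only that-complement boundaries, which are transparent.
So A is grammatical.

A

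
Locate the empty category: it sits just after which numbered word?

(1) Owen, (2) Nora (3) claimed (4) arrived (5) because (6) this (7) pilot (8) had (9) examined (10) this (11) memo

The displaced element is "Owen" (word 1).
It is linked across 1 clause boundary (Ø).
It functions as the subject of "arrived", so the gap sits immediately after word 3 ("claimed").
Base order: Nora claimed that Owen arrived because this pilot had examined this memo.

3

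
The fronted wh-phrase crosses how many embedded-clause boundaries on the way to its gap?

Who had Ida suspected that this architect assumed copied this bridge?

2

"who" is extracted from the subject of "copied".
Boundaries crossed, outermost first: [that], [Ø] — 2 in total.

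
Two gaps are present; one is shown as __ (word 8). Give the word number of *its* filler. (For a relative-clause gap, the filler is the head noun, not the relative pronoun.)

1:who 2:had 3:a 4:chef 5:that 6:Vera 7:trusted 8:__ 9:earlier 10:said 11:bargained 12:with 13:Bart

4

The marked gap is inside the relative clause, the direct object of "trusted".
Its filler is the head noun "chef" (via "that"), at word 4.
(The other dependency links word 1 to a gap after word 10.)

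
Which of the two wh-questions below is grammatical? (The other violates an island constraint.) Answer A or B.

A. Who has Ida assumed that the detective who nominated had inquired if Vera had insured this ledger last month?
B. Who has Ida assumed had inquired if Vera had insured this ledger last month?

In A, the wh-phrase is extracted from inside a complex-NP island (relative clause) (introduced by "who"), which blocks movement.
In B, the extraction path crosses only that-complement boundaries, which are transparent.
So B is grammatical.

B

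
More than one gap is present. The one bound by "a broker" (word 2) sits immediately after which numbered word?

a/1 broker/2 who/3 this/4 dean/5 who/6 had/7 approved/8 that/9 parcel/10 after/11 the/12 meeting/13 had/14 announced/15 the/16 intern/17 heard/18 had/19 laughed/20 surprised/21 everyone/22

18

The displaced element is "a broker" (word 2).
It is linked across 2 clause boundaries (Ø → Ø).
It functions as the subject of "laughed", so the gap sits immediately after word 18 ("heard").
Base order: This dean who had approved that parcel after the meeting had announced the intern heard that a broker had laughed.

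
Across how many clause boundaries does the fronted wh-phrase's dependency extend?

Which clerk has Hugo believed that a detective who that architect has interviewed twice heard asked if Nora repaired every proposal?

"which clerk" is extracted from the subject of "asked".
Boundaries crossed, outermost first: [that], [Ø] — 2 in total.

2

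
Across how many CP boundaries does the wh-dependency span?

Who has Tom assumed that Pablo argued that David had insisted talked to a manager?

3

"who" is extracted from the subject of "talked".
Boundaries crossed, outermost first: [that], [that], [Ø] — 3 in total.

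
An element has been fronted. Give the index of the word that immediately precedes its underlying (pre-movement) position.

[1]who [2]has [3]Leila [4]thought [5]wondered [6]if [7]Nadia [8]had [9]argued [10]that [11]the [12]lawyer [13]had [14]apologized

4

The displaced element is "who" (word 1).
It is linked across 1 clause boundary (Ø).
It functions as the subject of "wondered", so the gap sits immediately after word 4 ("thought").
Base order: Leila has thought who wondered if Nadia had argued that the lawyer had apologized.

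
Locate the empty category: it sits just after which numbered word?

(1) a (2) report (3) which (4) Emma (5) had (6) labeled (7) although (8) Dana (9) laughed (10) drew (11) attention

6

The displaced element is "a report" (word 2).
It functions as the direct object of "labeled", so the gap sits immediately after word 6 ("labeled").
Base order: Emma had labeled a report although Dana laughed.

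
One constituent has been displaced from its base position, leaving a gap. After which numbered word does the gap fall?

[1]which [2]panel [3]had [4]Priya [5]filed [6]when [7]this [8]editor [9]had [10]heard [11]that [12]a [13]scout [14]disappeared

The displaced element is "which panel" (word 2).
It functions as the direct object of "filed", so the gap sits immediately after word 5 ("filed").
Base order: Priya had filed which panel when this editor had heard that a scout disappeared.

5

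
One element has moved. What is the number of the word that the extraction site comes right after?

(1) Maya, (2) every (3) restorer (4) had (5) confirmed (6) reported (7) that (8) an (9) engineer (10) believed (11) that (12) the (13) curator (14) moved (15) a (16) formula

The displaced element is "Maya" (word 1).
It is linked across 1 clause boundary (Ø).
It functions as the subject of "reported", so the gap sits immediately after word 5 ("confirmed").
Base order: Every restorer had confirmed Maya reported that an engineer believed that the curator moved a formula.

5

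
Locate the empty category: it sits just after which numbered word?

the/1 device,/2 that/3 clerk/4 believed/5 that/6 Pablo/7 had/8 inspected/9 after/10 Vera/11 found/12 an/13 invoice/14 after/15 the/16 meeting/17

The displaced element is "the device" (word 2).
It is linked across 1 clause boundary (that).
It functions as the direct object of "inspected", so the gap sits immediately after word 9 ("inspected").
Base order: That clerk believed that Pablo had inspected the device after Vera found an invoice after the meeting.

9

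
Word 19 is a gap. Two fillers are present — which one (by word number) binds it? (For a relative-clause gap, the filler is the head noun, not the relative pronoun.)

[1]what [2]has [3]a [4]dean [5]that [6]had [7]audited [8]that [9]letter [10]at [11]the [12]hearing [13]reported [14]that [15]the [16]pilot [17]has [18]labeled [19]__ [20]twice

The marked gap is the direct object of "labeled".
Its filler is the fronted wh-phrase "what", at word 1.
(The other dependency links word 4 to a gap after word 5.)

1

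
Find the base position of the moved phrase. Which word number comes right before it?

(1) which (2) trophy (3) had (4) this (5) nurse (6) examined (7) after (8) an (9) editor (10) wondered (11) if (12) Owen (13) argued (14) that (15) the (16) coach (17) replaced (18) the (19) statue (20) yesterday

6

The displaced element is "which trophy" (word 2).
It functions as the direct object of "examined", so the gap sits immediately after word 6 ("examined").
Base order: This nurse had examined which trophy after an editor wondered if Owen argued that the coach replaced the statue yesterday.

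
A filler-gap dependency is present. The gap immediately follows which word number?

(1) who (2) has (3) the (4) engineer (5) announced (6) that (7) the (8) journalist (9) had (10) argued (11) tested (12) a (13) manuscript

The displaced element is "who" (word 1).
It is linked across 2 clause boundaries (that → Ø).
It functions as the subject of "tested", so the gap sits immediately after word 10 ("argued").
Base order: The engineer has announced that the journalist had argued that who tested a manuscript.

10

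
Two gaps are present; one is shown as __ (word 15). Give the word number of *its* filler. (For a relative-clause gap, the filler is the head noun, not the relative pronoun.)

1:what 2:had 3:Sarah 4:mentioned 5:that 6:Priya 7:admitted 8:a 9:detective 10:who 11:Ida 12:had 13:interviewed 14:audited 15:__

The marked gap is the direct object of "audited".
Its filler is the fronted wh-phrase "what", at word 1.
(The other dependency links word 9 to a gap after word 13.)

1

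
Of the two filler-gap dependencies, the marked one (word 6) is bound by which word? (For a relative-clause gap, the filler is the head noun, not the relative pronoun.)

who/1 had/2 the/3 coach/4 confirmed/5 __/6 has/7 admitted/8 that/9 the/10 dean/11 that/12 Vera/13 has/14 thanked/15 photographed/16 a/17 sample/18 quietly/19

1

The marked gap is the subject of "admitted".
Its filler is the fronted wh-phrase "who", at word 1.
(The other dependency links word 11 to a gap after word 15.)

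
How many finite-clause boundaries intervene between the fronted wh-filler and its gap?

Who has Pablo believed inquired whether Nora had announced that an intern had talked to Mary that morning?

"who" is extracted from the subject of "inquired".
Boundaries crossed, outermost first: [Ø] — 1 in total.

1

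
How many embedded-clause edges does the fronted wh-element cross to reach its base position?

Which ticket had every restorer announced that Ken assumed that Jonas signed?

"which ticket" is extracted from the object of "signed".
Boundaries crossed, outermost first: [that], [that] — 2 in total.

2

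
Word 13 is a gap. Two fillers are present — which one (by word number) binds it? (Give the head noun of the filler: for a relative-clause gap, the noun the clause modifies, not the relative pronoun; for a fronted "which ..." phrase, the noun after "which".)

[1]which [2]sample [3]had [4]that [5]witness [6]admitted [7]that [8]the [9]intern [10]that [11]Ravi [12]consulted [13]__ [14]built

The marked gap is inside the relative clause, the direct object of "consulted".
Its filler is the head noun "intern" (via "that"), at word 9.
(The other dependency links word 2 to a gap after word 14.)

9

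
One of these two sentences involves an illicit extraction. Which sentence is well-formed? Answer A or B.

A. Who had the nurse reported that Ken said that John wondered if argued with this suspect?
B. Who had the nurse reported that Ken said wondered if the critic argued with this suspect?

In A, the wh-phrase is extracted from inside a wh-island (introduced by "if"), which blocks movement.
In B, the extraction path crosses only that-complement boundaries, which are transparent.
So B is grammatical.

B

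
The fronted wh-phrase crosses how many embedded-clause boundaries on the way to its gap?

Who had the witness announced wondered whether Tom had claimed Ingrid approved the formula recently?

"who" is extracted from the subject of "wondered".
Boundaries crossed, outermost first: [Ø] — 1 in total.

1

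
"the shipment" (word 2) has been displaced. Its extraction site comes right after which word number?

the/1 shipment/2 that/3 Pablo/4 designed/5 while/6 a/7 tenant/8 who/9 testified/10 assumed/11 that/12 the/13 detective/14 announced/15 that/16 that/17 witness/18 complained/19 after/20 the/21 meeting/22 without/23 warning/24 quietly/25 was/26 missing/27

5

The displaced element is "the shipment" (word 2).
It functions as the direct object of "designed", so the gap sits immediately after word 5 ("designed").
Base order: Pablo designed the shipment while a tenant who testified assumed that the detective announced that that witness complained after the meeting without warning quietly.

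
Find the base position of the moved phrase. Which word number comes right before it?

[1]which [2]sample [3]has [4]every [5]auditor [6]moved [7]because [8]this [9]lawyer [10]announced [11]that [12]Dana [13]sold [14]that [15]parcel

6

The displaced element is "which sample" (word 2).
It functions as the direct object of "moved", so the gap sits immediately after word 6 ("moved").
Base order: Every auditor has moved which sample because this lawyer announced that Dana sold that parcel.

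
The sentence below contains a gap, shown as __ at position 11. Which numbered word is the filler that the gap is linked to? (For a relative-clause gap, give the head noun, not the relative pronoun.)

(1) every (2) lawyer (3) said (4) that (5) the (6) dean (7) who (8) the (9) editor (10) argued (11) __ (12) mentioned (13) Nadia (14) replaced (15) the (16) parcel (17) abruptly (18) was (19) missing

The gap at 11 is the subject of "mentioned", inside a relative clause.
The relative pronoun is "who" (word 7); it is bound by the head noun immediately before it.
Its filler is the head noun "dean", at word 6.

6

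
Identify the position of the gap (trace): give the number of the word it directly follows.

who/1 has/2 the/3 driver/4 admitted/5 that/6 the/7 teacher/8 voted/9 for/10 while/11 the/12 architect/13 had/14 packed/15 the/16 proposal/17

The displaced element is "who" (word 1).
It is linked across 1 clause boundary (that).
It functions as the object of the preposition "for" of "voted", so the gap sits immediately after word 10 ("for").
Base order: The driver has admitted that the teacher voted for who while the architect had packed the proposal.

10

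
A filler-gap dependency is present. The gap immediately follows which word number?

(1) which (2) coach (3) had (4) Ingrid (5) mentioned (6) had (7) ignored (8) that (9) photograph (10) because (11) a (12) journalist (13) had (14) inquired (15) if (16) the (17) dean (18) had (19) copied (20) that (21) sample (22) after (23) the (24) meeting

The displaced element is "which coach" (word 2).
It is linked across 1 clause boundary (Ø).
It functions as the subject of "ignored", so the gap sits immediately after word 5 ("mentioned").
Base order: Ingrid had mentioned that which coach had ignored that photograph because a journalist had inquired if the dean had copied that sample after the meeting.

5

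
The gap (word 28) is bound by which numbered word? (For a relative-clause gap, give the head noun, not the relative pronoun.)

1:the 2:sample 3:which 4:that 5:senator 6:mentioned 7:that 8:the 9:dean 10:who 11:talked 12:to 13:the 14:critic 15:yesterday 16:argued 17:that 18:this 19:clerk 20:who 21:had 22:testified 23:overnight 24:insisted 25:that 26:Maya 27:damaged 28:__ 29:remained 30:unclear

The gap at 28 is the object of "damaged", inside a relative clause.
The relative pronoun is "which" (word 3); it is bound by the head noun immediately before it.
Its filler is the head noun "sample", at word 2.

2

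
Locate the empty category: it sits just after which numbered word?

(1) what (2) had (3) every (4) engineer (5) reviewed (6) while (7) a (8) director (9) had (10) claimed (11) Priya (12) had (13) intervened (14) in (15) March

The displaced element is "what" (word 1).
It functions as the direct object of "reviewed", so the gap sits immediately after word 5 ("reviewed").
Base order: Every engineer had reviewed what while a director had claimed Priya had intervened in March.

5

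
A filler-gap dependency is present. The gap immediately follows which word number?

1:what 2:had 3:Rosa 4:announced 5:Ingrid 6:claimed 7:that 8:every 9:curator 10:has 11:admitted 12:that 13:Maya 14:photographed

The displaced element is "what" (word 1).
It is linked across 3 clause boundaries (Ø → that → that).
It functions as the direct object of "photographed", so the gap sits immediately after word 14 ("photographed").
Base order: Rosa had announced Ingrid claimed that every curator has admitted that Maya photographed what.

14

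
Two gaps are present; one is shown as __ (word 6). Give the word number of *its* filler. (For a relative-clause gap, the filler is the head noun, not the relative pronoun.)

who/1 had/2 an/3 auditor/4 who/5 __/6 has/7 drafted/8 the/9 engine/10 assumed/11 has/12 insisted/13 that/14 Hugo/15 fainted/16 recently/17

The marked gap is inside the relative clause, the subject of "drafted".
Its filler is the head noun "auditor" (via "who"), at word 4.
(The other dependency links word 1 to a gap after word 11.)

4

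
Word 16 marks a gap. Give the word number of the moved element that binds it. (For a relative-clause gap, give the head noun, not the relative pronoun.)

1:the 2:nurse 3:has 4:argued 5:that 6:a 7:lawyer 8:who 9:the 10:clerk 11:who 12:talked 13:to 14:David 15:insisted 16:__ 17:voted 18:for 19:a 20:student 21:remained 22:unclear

7

The gap at 16 is the subject of "voted", inside a relative clause.
The relative pronoun is "who" (word 8); it is bound by the head noun immediately before it.
Its filler is the head noun "lawyer", at word 7.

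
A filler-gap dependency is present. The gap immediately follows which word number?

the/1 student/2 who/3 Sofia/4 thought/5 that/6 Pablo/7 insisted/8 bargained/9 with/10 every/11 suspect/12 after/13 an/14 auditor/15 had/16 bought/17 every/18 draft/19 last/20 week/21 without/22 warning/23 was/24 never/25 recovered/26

The displaced element is "the student" (word 2).
It is linked across 2 clause boundaries (that → Ø).
It functions as the subject of "bargained", so the gap sits immediately after word 8 ("insisted").
Base order: Sofia thought that Pablo insisted that the student bargained with every suspect after an auditor had bought every draft last week without warning.

8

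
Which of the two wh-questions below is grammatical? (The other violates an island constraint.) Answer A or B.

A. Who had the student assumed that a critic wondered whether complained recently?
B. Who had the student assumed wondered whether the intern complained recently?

In A, the wh-phrase is extracted from inside a wh-island (introduced by "whether"), which blocks movement.
In B, the extraction path crosses only that-complement boundaries, which are transparent.
So B is grammatical.

B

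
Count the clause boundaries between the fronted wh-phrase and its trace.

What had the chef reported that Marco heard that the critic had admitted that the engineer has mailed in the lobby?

"what" is extracted from the object of "mailed".
Boundaries crossed, outermost first: [that], [that], [that] — 3 in total.

3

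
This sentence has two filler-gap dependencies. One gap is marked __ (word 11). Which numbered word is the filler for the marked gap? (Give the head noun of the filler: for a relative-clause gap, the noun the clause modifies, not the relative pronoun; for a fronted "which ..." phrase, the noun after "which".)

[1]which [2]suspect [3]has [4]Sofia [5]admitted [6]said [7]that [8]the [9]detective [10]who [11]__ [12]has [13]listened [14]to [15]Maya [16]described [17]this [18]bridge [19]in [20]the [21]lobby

The marked gap is inside the relative clause, the subject of "listened".
Its filler is the head noun "detective" (via "who"), at word 9.
(The other dependency links word 2 to a gap after word 5.)

9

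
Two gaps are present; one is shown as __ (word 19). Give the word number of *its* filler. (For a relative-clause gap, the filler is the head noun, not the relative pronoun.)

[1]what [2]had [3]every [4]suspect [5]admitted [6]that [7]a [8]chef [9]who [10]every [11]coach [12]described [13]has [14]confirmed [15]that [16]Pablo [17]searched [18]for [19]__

1

The marked gap is the object of the preposition "for" of "searched".
Its filler is the fronted wh-phrase "what", at word 1.
(The other dependency links word 8 to a gap after word 12.)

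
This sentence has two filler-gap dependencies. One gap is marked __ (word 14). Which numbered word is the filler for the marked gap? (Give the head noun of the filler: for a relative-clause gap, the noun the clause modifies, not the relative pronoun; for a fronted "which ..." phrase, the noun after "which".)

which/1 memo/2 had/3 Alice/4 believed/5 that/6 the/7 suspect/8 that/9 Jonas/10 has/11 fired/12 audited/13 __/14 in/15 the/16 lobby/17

2

The marked gap is the direct object of "audited".
Its filler is the fronted wh-phrase "which memo", at word 2.
(The other dependency links word 8 to a gap after word 12.)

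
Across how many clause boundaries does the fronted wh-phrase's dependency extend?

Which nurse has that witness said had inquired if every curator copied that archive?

1

"which nurse" is extracted from the subject of "inquired".
Boundaries crossed, outermost first: [Ø] — 1 in total.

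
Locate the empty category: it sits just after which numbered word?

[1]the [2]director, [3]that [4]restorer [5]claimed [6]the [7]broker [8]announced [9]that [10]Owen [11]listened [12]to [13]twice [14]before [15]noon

12

The displaced element is "the director" (word 2).
It is linked across 2 clause boundaries (Ø → that).
It functions as the object of the preposition "to" of "listened", so the gap sits immediately after word 12 ("to").
Base order: That restorer claimed the broker announced that Owen listened to the director twice before noon.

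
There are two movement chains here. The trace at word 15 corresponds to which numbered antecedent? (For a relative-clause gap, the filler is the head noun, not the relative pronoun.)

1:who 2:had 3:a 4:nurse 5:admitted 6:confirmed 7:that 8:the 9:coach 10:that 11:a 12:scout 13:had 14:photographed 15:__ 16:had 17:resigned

9

The marked gap is inside the relative clause, the direct object of "photographed".
Its filler is the head noun "coach" (via "that"), at word 9.
(The other dependency links word 1 to a gap after word 5.)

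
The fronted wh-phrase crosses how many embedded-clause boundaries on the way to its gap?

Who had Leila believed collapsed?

1

"who" is extracted from the subject of "collapsed".
Boundaries crossed, outermost first: [Ø] — 1 in total.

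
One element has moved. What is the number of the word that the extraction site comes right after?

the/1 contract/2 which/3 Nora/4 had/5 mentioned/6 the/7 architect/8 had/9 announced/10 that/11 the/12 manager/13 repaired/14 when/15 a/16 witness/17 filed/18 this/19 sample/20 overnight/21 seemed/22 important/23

14

The displaced element is "the contract" (word 2).
It is linked across 2 clause boundaries (Ø → that).
It functions as the direct object of "repaired", so the gap sits immediately after word 14 ("repaired").
Base order: Nora had mentioned the architect had announced that the manager repaired the contract when a witness filed this sample overnight.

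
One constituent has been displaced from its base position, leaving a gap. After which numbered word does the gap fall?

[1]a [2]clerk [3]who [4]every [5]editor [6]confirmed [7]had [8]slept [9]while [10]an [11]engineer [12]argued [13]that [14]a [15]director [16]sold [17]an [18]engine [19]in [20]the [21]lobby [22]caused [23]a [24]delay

6

The displaced element is "a clerk" (word 2).
It is linked across 1 clause boundary (Ø).
It functions as the subject of "slept", so the gap sits immediately after word 6 ("confirmed").
Base order: Every editor confirmed that a clerk had slept while an engineer argued that a director sold an engine in the lobby.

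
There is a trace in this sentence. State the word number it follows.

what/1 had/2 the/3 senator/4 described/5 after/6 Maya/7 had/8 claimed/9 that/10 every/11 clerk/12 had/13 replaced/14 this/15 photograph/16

The displaced element is "what" (word 1).
It functions as the direct object of "described", so the gap sits immediately after word 5 ("described").
Base order: The senator had described what after Maya had claimed that every clerk had replaced this photograph.

5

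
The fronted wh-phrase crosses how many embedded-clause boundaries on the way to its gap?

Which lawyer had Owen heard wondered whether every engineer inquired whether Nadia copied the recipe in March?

1

"which lawyer" is extracted from the subject of "wondered".
Boundaries crossed, outermost first: [Ø] — 1 in total.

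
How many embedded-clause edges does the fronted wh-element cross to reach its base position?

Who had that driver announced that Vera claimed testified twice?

2

"who" is extracted from the subject of "testified".
Boundaries crossed, outermost first: [that], [Ø] — 2 in total.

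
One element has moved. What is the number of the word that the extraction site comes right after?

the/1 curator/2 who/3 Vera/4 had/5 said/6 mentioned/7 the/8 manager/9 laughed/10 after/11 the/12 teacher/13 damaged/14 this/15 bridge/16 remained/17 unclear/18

The displaced element is "the curator" (word 2).
It is linked across 1 clause boundary (Ø).
It functions as the subject of "mentioned", so the gap sits immediately after word 6 ("said").
Base order: Vera had said that the curator mentioned the manager laughed after the teacher damaged this bridge.

6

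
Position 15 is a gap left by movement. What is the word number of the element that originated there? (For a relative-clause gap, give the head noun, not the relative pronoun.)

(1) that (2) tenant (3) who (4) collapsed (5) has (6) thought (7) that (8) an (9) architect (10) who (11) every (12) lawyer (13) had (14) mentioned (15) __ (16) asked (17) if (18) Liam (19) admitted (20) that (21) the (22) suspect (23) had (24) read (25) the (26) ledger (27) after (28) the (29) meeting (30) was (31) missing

9

The gap at 15 is the subject of "asked", inside a relative clause.
The relative pronoun is "who" (word 10); it is bound by the head noun immediately before it.
Its filler is the head noun "architect", at word 9.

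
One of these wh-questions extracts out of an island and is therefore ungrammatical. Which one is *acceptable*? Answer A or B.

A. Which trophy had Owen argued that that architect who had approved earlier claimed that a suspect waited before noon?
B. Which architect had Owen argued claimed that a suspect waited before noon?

In A, the wh-phrase is extracted from inside a complex-NP island (relative clause) (introduced by "who"), which blocks movement.
In B, the extraction path crosses only that-complement boundaries, which are transparent.
So B is grammatical.

B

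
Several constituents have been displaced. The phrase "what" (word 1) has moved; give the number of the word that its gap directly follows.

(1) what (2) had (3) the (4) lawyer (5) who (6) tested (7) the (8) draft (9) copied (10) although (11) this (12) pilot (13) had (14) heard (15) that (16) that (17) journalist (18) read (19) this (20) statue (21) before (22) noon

9

The displaced element is "what" (word 1).
It functions as the direct object of "copied", so the gap sits immediately after word 9 ("copied").
Base order: The lawyer who tested the draft had copied what although this pilot had heard that that journalist read this statue before noon.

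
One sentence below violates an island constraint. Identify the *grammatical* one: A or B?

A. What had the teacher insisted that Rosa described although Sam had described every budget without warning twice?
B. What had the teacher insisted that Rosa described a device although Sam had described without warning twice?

In B, the wh-phrase is extracted from inside an adjunct island (introduced by "although"), which blocks movement.
In A, the extraction path crosses only that-complement boundaries, which are transparent.
So A is grammatical.

A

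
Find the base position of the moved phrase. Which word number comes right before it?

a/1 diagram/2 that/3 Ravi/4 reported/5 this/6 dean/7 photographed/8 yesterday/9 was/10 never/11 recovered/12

The displaced element is "a diagram" (word 2).
It is linked across 1 clause boundary (Ø).
It functions as the direct object of "photographed", so the gap sits immediately after word 8 ("photographed").
Base order: Ravi reported this dean photographed a diagram yesterday.

8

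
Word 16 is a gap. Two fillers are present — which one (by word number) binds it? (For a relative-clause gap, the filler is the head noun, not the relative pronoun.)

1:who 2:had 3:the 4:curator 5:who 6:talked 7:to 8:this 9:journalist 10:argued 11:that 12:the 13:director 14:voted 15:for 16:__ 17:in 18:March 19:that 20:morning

The marked gap is the object of the preposition "for" of "voted".
Its filler is the fronted wh-phrase "who", at word 1.
(The other dependency links word 4 to a gap after word 5.)

1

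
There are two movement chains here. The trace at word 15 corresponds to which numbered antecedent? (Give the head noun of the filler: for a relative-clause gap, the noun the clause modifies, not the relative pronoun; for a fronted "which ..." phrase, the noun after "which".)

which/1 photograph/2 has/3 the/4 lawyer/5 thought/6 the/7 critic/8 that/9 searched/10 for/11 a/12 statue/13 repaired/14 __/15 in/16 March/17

2

The marked gap is the direct object of "repaired".
Its filler is the fronted wh-phrase "which photograph", at word 2.
(The other dependency links word 8 to a gap after word 9.)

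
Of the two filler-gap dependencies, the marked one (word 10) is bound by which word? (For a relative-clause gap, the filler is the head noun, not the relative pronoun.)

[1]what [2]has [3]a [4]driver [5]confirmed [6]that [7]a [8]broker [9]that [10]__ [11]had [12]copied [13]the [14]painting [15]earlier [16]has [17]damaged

8

The marked gap is inside the relative clause, the subject of "copied".
Its filler is the head noun "broker" (via "that"), at word 8.
(The other dependency links word 1 to a gap after word 17.)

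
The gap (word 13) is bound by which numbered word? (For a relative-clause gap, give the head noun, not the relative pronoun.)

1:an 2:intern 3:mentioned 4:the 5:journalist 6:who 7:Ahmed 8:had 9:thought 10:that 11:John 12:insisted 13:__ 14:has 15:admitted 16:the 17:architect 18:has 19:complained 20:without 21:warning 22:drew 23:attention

5

The gap at 13 is the subject of "admitted", inside a relative clause.
The relative pronoun is "who" (word 6); it is bound by the head noun immediately before it.
Its filler is the head noun "journalist", at word 5.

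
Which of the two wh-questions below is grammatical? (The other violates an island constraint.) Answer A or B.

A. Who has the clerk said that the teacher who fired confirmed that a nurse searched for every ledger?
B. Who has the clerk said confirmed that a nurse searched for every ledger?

B

In A, the wh-phrase is extracted from inside a complex-NP island (relative clause) (introduced by "who"), which blocks movement.
In B, the extraction path crosses only that-complement boundaries, which are transparent.
So B is grammatical.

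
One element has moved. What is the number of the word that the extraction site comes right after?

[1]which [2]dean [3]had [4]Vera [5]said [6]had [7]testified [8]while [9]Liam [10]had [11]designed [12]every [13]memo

5

The displaced element is "which dean" (word 2).
It is linked across 1 clause boundary (Ø).
It functions as the subject of "testified", so the gap sits immediately after word 5 ("said").
Base order: Vera had said that which dean had testified while Liam had designed every memo.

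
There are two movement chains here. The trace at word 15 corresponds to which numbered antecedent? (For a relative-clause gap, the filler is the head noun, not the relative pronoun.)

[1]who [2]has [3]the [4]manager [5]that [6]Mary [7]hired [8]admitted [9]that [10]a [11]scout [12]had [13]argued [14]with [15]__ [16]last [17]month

The marked gap is the object of the preposition "with" of "argued".
Its filler is the fronted wh-phrase "who", at word 1.
(The other dependency links word 4 to a gap after word 7.)

1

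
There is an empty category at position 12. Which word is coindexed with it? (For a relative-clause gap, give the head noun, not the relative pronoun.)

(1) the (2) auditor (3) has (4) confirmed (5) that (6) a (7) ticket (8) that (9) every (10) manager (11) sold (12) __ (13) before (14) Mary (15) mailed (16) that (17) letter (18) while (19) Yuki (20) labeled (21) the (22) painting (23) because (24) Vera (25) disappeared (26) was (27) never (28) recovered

The gap at 12 is the object of "sold", inside a relative clause.
The relative pronoun is "that" (word 8); it is bound by the head noun immediately before it.
Its filler is the head noun "ticket", at word 7.

7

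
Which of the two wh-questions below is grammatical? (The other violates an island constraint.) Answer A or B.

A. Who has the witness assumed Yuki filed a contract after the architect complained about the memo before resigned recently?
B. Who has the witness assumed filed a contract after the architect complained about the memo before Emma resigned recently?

B

In A, the wh-phrase is extracted from inside an adjunct island (introduced by "after"), which blocks movement.
In B, the extraction path crosses only that-complement boundaries, which are transparent.
So B is grammatical.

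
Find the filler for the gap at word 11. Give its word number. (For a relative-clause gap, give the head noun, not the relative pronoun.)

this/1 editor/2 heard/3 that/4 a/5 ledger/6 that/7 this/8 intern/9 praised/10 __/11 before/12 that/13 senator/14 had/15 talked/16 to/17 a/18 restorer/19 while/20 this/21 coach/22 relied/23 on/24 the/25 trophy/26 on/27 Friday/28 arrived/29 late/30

The gap at 11 is the object of "praised", inside a relative clause.
The relative pronoun is "that" (word 7); it is bound by the head noun immediately before it.
Its filler is the head noun "ledger", at word 6.

6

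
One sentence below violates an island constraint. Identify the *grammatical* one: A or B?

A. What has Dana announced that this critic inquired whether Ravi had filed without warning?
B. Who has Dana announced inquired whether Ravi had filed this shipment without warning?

In A, the wh-phrase is extracted from inside a wh-island (introduced by "whether"), which blocks movement.
In B, the extraction path crosses only that-complement boundaries, which are transparent.
So B is grammatical.

B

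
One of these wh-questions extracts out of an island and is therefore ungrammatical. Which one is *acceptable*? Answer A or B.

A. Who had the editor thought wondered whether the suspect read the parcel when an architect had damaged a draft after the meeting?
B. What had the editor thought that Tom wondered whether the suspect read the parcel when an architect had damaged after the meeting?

In B, the wh-phrase is extracted from inside a wh-island (introduced by "whether"), which blocks movement.
In A, the extraction path crosses only that-complement boundaries, which are transparent.
So A is grammatical.

A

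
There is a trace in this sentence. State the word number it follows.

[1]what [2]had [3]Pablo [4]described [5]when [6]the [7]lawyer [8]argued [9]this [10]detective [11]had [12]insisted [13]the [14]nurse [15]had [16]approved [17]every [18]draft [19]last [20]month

The displaced element is "what" (word 1).
It functions as the direct object of "described", so the gap sits immediately after word 4 ("described").
Base order: Pablo had described what when the lawyer argued this detective had insisted the nurse had approved every draft last month.

4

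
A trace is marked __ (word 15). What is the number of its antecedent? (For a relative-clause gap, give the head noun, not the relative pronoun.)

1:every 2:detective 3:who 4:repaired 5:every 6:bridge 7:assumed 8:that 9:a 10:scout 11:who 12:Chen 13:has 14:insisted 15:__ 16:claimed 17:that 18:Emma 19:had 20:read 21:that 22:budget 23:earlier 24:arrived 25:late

10

The gap at 15 is the subject of "claimed", inside a relative clause.
The relative pronoun is "who" (word 11); it is bound by the head noun immediately before it.
Its filler is the head noun "scout", at word 10.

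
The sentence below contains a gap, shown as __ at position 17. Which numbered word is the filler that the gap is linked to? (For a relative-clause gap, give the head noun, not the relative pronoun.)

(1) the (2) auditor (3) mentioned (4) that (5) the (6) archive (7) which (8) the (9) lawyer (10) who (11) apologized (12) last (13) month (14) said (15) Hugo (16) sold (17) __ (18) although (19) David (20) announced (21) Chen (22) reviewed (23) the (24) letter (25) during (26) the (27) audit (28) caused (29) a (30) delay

6

The gap at 17 is the object of "sold", inside a relative clause.
The relative pronoun is "which" (word 7); it is bound by the head noun immediately before it.
Its filler is the head noun "archive", at word 6.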